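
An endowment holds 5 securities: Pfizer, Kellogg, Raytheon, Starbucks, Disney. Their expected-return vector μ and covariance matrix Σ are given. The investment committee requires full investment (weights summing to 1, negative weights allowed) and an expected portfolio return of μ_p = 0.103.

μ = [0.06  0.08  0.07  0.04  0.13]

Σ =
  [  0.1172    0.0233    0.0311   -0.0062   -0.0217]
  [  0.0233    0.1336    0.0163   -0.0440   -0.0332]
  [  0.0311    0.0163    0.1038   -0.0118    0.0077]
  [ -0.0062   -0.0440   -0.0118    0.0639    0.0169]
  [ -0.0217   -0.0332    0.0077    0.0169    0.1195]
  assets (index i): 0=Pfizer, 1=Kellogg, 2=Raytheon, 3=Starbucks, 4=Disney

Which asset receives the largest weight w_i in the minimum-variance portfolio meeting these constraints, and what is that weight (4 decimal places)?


Disney (0.5364)

u=Σ⁻¹μ = [0.4792  1.1957  0.3846  1.2205  1.3097]
v=Σ⁻¹𝟙 = [6.5213  16.6433  7.3358  26.4625  9.9612]
a=μᵀu=0.370413  b=𝟙ᵀu=4.589708  c=𝟙ᵀv=66.924135  D=ac−b²=3.724159
λ₁=(c·0.103−b)/D = (66.924135·0.103−4.589708)/3.724159 = 0.618523
λ₂=(a−b·0.103)/D = (0.370413−4.589708·0.103)/3.724159 = -0.027476
w* = 0.618523·u + -0.027476·v:
  w_0 = 0.618523·0.4792 + -0.027476·6.5213 = 0.1172  (Pfizer)
  w_1 = 0.618523·1.1957 + -0.027476·16.6433 = 0.2823  (Kellogg)
  w_2 = 0.618523·0.3846 + -0.027476·7.3358 = 0.0363  (Raytheon)
  w_3 = 0.618523·1.2205 + -0.027476·26.4625 = 0.0278  (Starbucks)
  w_4 = 0.618523·1.3097 + -0.027476·9.9612 = 0.5364  (Disney)
Σw_i=1.0000  μᵀw=0.1030
σ²=wᵀΣw=λ₁·μ_p+λ₂ = 0.618523·0.103 + -0.027476 = 0.036231 ≈ 0.0362


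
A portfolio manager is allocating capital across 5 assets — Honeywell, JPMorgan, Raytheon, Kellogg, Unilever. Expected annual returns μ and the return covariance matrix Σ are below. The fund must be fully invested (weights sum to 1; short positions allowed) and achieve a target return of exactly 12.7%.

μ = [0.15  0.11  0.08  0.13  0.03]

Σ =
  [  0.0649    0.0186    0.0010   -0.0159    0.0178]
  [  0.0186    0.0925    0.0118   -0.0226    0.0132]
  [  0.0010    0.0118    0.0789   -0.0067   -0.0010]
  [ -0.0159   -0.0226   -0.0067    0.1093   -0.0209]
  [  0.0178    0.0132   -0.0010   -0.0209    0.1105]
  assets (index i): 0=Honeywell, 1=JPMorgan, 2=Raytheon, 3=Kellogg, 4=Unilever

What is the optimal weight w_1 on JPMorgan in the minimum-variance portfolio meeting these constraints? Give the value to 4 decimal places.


p=Σ⁻¹μ = [2.4247  1.0066  0.9898  1.8332  0.1163]
q=Σ⁻¹𝟙 = [14.0497  8.9119  12.5893  15.4833  8.7644]
a=μᵀp=0.795424  b=𝟙ᵀp=6.370672  c=𝟙ᵀq=59.798618  D=ac−b²=6.979801
λ₁=(c·0.127−b)/D = (59.798618·0.127−6.370672)/6.979801 = 0.175328
λ₂=(a−b·0.127)/D = (0.795424−6.370672·0.127)/6.979801 = -0.001956
w* = 0.175328·p + -0.001956·q:
  w_0 = 0.175328·2.4247 + -0.001956·14.0497 = 0.3976  (Honeywell)
  w_1 = 0.175328·1.0066 + -0.001956·8.9119 = 0.1591  (JPMorgan)
  w_2 = 0.175328·0.9898 + -0.001956·12.5893 = 0.1489  (Raytheon)
  w_3 = 0.175328·1.8332 + -0.001956·15.4833 = 0.2911  (Kellogg)
  w_4 = 0.175328·0.1163 + -0.001956·8.7644 = 0.0033  (Unilever)
Σw_i=1.0000  μᵀw=0.1270
σ²=wᵀΣw=λ₁·μ_p+λ₂ = 0.175328·0.127 + -0.001956 = 0.020311 ≈ 0.0203

0.1591


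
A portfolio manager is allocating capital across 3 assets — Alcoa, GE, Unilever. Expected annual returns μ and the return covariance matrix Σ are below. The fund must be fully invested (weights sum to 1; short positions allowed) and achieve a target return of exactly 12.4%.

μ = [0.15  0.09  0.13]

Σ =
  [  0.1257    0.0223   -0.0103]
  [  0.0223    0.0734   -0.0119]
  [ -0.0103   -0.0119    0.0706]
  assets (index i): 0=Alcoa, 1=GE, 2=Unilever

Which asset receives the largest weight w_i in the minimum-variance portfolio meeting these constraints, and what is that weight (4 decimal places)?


Unilever (0.4798)

p=Σ⁻¹μ = [1.1561  1.2345  2.2181]
q=Σ⁻¹𝟙 = [6.8427  14.3967  17.5892]
a=μᵀp=0.572871  b=𝟙ᵀp=4.608707  c=𝟙ᵀq=38.828640  D=ac−b²=1.003635
λ₁=(c·0.124−b)/D = (38.828640·0.124−4.608707)/1.003635 = 0.205298
λ₂=(a−b·0.124)/D = (0.572871−4.608707·0.124)/1.003635 = 0.001387
w* = 0.205298·p + 0.001387·q:
  w_0 = 0.205298·1.1561 + 0.001387·6.8427 = 0.2468  (Alcoa)
  w_1 = 0.205298·1.2345 + 0.001387·14.3967 = 0.2734  (GE)
  w_2 = 0.205298·2.2181 + 0.001387·17.5892 = 0.4798  (Unilever)
Σw_i=1.0000  μᵀw=0.1240
σ²=wᵀΣw=λ₁·μ_p+λ₂ = 0.205298·0.124 + 0.001387 = 0.026844 ≈ 0.0268


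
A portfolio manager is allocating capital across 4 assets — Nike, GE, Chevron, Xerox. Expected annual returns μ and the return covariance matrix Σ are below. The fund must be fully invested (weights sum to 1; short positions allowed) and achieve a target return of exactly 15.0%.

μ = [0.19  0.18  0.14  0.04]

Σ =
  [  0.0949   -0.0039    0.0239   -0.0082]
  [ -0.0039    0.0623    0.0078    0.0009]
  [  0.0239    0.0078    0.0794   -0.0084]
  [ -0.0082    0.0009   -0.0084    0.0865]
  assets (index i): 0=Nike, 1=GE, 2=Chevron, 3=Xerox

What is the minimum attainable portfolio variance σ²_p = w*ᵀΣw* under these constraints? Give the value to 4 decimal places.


u=Σ⁻¹μ = [1.9368  2.8785  0.9726  0.7105]
v=Σ⁻¹𝟙 = [9.9167  15.2898  9.5108  13.2653]
a=μᵀu=1.050711  b=𝟙ᵀu=6.498460  c=𝟙ᵀv=47.982582  D=ac−b²=8.185857
λ₁=(c·0.150−b)/D = (47.982582·0.150−6.498460)/8.185857 = 0.085382
λ₂=(a−b·0.150)/D = (1.050711−6.498460·0.150)/8.185857 = 0.009277
w* = 0.085382·u + 0.009277·v:
  w_0 = 0.085382·1.9368 + 0.009277·9.9167 = 0.2574  (Nike)
  w_1 = 0.085382·2.8785 + 0.009277·15.2898 = 0.3876  (GE)
  w_2 = 0.085382·0.9726 + 0.009277·9.5108 = 0.1713  (Chevron)
  w_3 = 0.085382·0.7105 + 0.009277·13.2653 = 0.1837  (Xerox)
Σw_i=1.0000  μᵀw=0.1500
σ²=wᵀΣw=λ₁·μ_p+λ₂ = 0.085382·0.150 + 0.009277 = 0.022085 ≈ 0.0221

0.0221


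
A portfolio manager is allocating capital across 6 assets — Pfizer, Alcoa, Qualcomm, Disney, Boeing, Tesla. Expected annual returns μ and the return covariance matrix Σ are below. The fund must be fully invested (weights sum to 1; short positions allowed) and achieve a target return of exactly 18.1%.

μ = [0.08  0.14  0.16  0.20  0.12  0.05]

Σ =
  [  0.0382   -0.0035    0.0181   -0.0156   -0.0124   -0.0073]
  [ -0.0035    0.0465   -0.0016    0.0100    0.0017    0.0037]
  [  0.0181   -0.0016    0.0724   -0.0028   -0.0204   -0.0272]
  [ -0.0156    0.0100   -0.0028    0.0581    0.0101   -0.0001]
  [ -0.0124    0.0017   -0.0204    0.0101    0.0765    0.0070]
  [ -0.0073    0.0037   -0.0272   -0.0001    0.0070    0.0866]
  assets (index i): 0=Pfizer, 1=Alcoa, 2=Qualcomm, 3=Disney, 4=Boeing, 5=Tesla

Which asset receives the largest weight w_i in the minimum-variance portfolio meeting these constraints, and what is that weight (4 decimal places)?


x=Σ⁻¹μ = [3.5554  2.3712  2.6748  3.7414  2.1794  1.4440]
y=Σ⁻¹𝟙 = [38.0080  18.1420  17.6824  21.8732  19.0082  18.0188]
a=μᵀx=2.126380  b=𝟙ᵀx=15.966276  c=𝟙ᵀy=132.732636  D=ac−b²=27.317998
λ₁=(c·0.181−b)/D = (132.732636·0.181−15.966276)/27.317998 = 0.294982
λ₂=(a−b·0.181)/D = (2.126380−15.966276·0.181)/27.317998 = -0.027949
w* = 0.294982·x + -0.027949·y:
  w_0 = 0.294982·3.5554 + -0.027949·38.0080 = -0.0135  (Pfizer)
  w_1 = 0.294982·2.3712 + -0.027949·18.1420 = 0.1924  (Alcoa)
  w_2 = 0.294982·2.6748 + -0.027949·17.6824 = 0.2948  (Qualcomm)
  w_3 = 0.294982·3.7414 + -0.027949·21.8732 = 0.4923  (Disney)
  w_4 = 0.294982·2.1794 + -0.027949·19.0082 = 0.1116  (Boeing)
  w_5 = 0.294982·1.4440 + -0.027949·18.0188 = -0.0776  (Tesla)
Σw_i=1.0000  μᵀw=0.1810
σ²=wᵀΣw=λ₁·μ_p+λ₂ = 0.294982·0.181 + -0.027949 = 0.025443 ≈ 0.0254

Disney (0.4923)


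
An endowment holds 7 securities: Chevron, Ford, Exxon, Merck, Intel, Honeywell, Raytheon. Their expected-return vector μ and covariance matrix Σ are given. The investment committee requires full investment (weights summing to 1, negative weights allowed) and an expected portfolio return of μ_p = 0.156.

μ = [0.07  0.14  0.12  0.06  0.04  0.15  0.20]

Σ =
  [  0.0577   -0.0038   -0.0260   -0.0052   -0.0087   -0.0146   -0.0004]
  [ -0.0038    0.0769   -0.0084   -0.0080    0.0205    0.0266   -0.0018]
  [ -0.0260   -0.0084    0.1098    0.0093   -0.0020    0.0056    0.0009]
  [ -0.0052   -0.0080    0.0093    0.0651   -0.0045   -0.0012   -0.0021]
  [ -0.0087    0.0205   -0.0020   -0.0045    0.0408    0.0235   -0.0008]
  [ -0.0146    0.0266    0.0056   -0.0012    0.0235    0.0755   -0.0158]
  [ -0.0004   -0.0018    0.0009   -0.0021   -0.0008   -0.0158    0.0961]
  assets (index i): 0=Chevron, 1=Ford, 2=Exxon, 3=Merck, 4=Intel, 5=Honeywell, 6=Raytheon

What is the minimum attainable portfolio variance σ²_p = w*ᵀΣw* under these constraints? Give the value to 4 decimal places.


p=Σ⁻¹μ = [2.7415  1.5493  1.6012  1.2027  -0.4108  2.5320  2.5458]
q=Σ⁻¹𝟙 = [33.2388  8.4004  15.7741  19.0866  24.1458  11.0490  12.9885]
a=μᵀp=1.545642  b=𝟙ᵀp=11.761721  c=𝟙ᵀq=124.682992  D=ac−b²=54.377176
λ₁=(c·0.156−b)/D = (124.682992·0.156−11.761721)/54.377176 = 0.141398
λ₂=(a−b·0.156)/D = (1.545642−11.761721·0.156)/54.377176 = -0.005318
w* = 0.141398·p + -0.005318·q:
  w_0 = 0.141398·2.7415 + -0.005318·33.2388 = 0.2109  (Chevron)
  w_1 = 0.141398·1.5493 + -0.005318·8.4004 = 0.1744  (Ford)
  w_2 = 0.141398·1.6012 + -0.005318·15.7741 = 0.1425  (Exxon)
  w_3 = 0.141398·1.2027 + -0.005318·19.0866 = 0.0686  (Merck)
  w_4 = 0.141398·-0.4108 + -0.005318·24.1458 = -0.1865  (Intel)
  w_5 = 0.141398·2.5320 + -0.005318·11.0490 = 0.2993  (Honeywell)
  w_6 = 0.141398·2.5458 + -0.005318·12.9885 = 0.2909  (Raytheon)
Σw_i=1.0000  μᵀw=0.1560
σ²=wᵀΣw=λ₁·μ_p+λ₂ = 0.141398·0.156 + -0.005318 = 0.016740 ≈ 0.0167

0.0167


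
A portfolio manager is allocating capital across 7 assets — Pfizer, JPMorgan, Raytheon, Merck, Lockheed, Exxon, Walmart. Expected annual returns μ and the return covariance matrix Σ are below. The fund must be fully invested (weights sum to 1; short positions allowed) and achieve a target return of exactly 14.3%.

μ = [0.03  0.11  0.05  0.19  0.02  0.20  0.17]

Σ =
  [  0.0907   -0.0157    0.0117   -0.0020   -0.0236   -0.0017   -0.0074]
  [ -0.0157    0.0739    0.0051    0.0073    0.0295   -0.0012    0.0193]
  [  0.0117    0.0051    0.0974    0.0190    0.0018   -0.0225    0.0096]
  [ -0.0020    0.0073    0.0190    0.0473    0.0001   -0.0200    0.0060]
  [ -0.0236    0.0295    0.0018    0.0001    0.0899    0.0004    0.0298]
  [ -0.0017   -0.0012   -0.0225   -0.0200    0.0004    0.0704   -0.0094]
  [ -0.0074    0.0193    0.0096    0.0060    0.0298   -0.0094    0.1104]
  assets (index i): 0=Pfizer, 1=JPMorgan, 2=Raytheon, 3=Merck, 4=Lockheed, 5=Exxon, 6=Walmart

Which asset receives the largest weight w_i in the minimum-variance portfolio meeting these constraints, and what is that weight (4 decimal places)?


Merck (0.3050)

p=Σ⁻¹μ = [0.6807  0.8988  0.2366  5.6208  -0.4677  4.7660  1.6344]
q=Σ⁻¹𝟙 = [15.7147  8.4098  7.7495  27.5130  10.2323  25.7503  5.9025]
a=μᵀp=2.420763  b=𝟙ᵀp=13.369599  c=𝟙ᵀq=101.272140  D=ac−b²=66.409694
λ₁=(c·0.143−b)/D = (101.272140·0.143−13.369599)/66.409694 = 0.016749
λ₂=(a−b·0.143)/D = (2.420763−13.369599·0.143)/66.409694 = 0.007663
w* = 0.016749·p + 0.007663·q:
  w_0 = 0.016749·0.6807 + 0.007663·15.7147 = 0.1318  (Pfizer)
  w_1 = 0.016749·0.8988 + 0.007663·8.4098 = 0.0795  (JPMorgan)
  w_2 = 0.016749·0.2366 + 0.007663·7.7495 = 0.0633  (Raytheon)
  w_3 = 0.016749·5.6208 + 0.007663·27.5130 = 0.3050  (Merck)
  w_4 = 0.016749·-0.4677 + 0.007663·10.2323 = 0.0706  (Lockheed)
  w_5 = 0.016749·4.7660 + 0.007663·25.7503 = 0.2772  (Exxon)
  w_6 = 0.016749·1.6344 + 0.007663·5.9025 = 0.0726  (Walmart)
Σw_i=1.0000  μᵀw=0.1430
σ²=wᵀΣw=λ₁·μ_p+λ₂ = 0.016749·0.143 + 0.007663 = 0.010058 ≈ 0.0101


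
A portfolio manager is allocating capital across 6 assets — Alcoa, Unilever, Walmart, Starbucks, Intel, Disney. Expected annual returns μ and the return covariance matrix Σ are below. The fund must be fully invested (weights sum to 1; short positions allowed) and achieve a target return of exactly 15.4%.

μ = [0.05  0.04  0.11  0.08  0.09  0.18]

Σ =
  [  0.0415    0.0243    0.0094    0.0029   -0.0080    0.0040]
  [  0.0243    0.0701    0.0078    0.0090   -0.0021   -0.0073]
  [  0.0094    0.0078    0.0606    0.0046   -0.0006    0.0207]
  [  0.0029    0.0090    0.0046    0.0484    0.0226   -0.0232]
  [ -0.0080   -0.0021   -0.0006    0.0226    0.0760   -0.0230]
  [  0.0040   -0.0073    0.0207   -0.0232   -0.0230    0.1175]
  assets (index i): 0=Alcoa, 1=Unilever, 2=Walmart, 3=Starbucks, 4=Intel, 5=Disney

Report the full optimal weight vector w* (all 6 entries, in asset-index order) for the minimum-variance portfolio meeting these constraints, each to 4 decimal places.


-0.1949  -0.1087  0.1990  0.3369  0.2103  0.5573

u=Σ⁻¹μ = [0.8352  0.2009  0.8579  1.8061  1.3482  1.9853]
v=Σ⁻¹𝟙 = [18.9611  6.4887  7.0255  17.3510  14.2367  13.2433]
a=μᵀu=0.767347  b=𝟙ᵀu=7.033590  c=𝟙ᵀv=77.306411  D=ac−b²=9.849492
λ₁=(c·0.154−b)/D = (77.306411·0.154−7.033590)/9.849492 = 0.494604
λ₂=(a−b·0.154)/D = (0.767347−7.033590·0.154)/9.849492 = -0.032065
w* = 0.494604·u + -0.032065·v:
  w_0 = 0.494604·0.8352 + -0.032065·18.9611 = -0.1949  (Alcoa)
  w_1 = 0.494604·0.2009 + -0.032065·6.4887 = -0.1087  (Unilever)
  w_2 = 0.494604·0.8579 + -0.032065·7.0255 = 0.1990  (Walmart)
  w_3 = 0.494604·1.8061 + -0.032065·17.3510 = 0.3369  (Starbucks)
  w_4 = 0.494604·1.3482 + -0.032065·14.2367 = 0.2103  (Intel)
  w_5 = 0.494604·1.9853 + -0.032065·13.2433 = 0.5573  (Disney)
Σw_i=1.0000  μᵀw=0.1540
σ²=wᵀΣw=λ₁·μ_p+λ₂ = 0.494604·0.154 + -0.032065 = 0.044104 ≈ 0.0441


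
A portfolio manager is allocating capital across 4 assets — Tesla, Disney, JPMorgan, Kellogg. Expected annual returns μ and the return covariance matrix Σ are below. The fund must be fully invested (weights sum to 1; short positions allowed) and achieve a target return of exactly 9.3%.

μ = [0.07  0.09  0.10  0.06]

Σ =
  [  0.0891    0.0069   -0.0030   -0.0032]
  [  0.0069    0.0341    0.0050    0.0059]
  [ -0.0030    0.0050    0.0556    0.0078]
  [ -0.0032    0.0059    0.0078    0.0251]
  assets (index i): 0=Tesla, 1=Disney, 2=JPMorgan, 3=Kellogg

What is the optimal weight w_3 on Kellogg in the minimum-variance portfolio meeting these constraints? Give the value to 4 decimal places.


-0.0217

u=Σ⁻¹μ = [0.7347  2.0090  1.4380  1.5650]
v=Σ⁻¹𝟙 = [11.3015  19.5565  12.2232  32.8861]
a=μᵀu=0.469937  b=𝟙ᵀu=5.746675  c=𝟙ᵀv=75.967285  D=ac−b²=2.675567
λ₁=(c·0.093−b)/D = (75.967285·0.093−5.746675)/2.675567 = 0.492712
λ₂=(a−b·0.093)/D = (0.469937−5.746675·0.093)/2.675567 = -0.024108
w* = 0.492712·u + -0.024108·v:
  w_0 = 0.492712·0.7347 + -0.024108·11.3015 = 0.0895  (Tesla)
  w_1 = 0.492712·2.0090 + -0.024108·19.5565 = 0.5184  (Disney)
  w_2 = 0.492712·1.4380 + -0.024108·12.2232 = 0.4138  (JPMorgan)
  w_3 = 0.492712·1.5650 + -0.024108·32.8861 = -0.0217  (Kellogg)
Σw_i=1.0000  μᵀw=0.0930
σ²=wᵀΣw=λ₁·μ_p+λ₂ = 0.492712·0.093 + -0.024108 = 0.021714 ≈ 0.0217


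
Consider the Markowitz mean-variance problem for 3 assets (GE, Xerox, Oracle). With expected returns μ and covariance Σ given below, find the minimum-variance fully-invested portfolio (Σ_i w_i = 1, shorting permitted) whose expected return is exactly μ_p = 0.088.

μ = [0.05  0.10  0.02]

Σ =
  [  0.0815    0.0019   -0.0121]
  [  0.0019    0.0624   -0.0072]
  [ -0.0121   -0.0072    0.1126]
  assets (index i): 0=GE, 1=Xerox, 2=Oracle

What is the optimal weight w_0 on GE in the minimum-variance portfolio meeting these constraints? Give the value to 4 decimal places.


p=Σ⁻¹μ = [0.6274  1.6237  0.3489]
q=Σ⁻¹𝟙 = [13.5710  16.9303  11.4219]
a=μᵀp=0.200721  b=𝟙ᵀp=2.600022  c=𝟙ᵀq=41.923262  D=ac−b²=1.654750
λ₁=(c·0.088−b)/D = (41.923262·0.088−2.600022)/1.654750 = 0.658241
λ₂=(a−b·0.088)/D = (0.200721−2.600022·0.088)/1.654750 = -0.016970
w* = 0.658241·p + -0.016970·q:
  w_0 = 0.658241·0.6274 + -0.016970·13.5710 = 0.1827  (GE)
  w_1 = 0.658241·1.6237 + -0.016970·16.9303 = 0.7815  (Xerox)
  w_2 = 0.658241·0.3489 + -0.016970·11.4219 = 0.0358  (Oracle)
Σw_i=1.0000  μᵀw=0.0880
σ²=wᵀΣw=λ₁·μ_p+λ₂ = 0.658241·0.088 + -0.016970 = 0.040955 ≈ 0.0410

0.1827


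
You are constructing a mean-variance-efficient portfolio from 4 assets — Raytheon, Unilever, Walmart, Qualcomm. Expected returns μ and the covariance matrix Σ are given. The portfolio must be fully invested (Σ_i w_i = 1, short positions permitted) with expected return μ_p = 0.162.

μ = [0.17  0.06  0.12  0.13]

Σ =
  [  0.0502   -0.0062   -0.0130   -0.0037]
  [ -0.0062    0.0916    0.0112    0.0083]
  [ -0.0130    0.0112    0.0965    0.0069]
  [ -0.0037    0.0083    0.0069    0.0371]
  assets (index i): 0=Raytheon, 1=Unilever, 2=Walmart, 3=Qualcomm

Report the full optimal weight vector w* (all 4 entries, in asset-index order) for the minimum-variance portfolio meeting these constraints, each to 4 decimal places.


0.5839  -0.1466  0.1615  0.4012

u=Σ⁻¹μ = [4.0864  0.4287  1.4913  3.5383]
v=Σ⁻¹𝟙 = [25.7498  9.0117  10.9647  25.4669]
a=μᵀu=1.359338  b=𝟙ᵀu=9.544630  c=𝟙ᵀv=71.193086  D=ac−b²=5.675508
λ₁=(c·0.162−b)/D = (71.193086·0.162−9.544630)/5.675508 = 0.350392
λ₂=(a−b·0.162)/D = (1.359338−9.544630·0.162)/5.675508 = -0.032930
w* = 0.350392·u + -0.032930·v:
  w_0 = 0.350392·4.0864 + -0.032930·25.7498 = 0.5839  (Raytheon)
  w_1 = 0.350392·0.4287 + -0.032930·9.0117 = -0.1466  (Unilever)
  w_2 = 0.350392·1.4913 + -0.032930·10.9647 = 0.1615  (Walmart)
  w_3 = 0.350392·3.5383 + -0.032930·25.4669 = 0.4012  (Qualcomm)
Σw_i=1.0000  μᵀw=0.1620
σ²=wᵀΣw=λ₁·μ_p+λ₂ = 0.350392·0.162 + -0.032930 = 0.023834 ≈ 0.0238


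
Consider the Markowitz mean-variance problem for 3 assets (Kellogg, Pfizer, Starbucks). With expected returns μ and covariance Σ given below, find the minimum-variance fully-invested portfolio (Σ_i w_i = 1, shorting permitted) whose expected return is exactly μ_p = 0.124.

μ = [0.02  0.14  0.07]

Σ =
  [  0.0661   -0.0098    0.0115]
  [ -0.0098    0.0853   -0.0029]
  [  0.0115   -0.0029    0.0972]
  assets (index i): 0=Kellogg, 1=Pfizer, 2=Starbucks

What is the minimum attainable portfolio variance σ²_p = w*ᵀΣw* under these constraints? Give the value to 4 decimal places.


0.0547

g=Σ⁻¹μ = [0.4316  1.7153  0.7203]
h=Σ⁻¹𝟙 = [15.6379  13.8208  8.8503]
a=μᵀg=0.299198  b=𝟙ᵀg=2.867193  c=𝟙ᵀh=38.309004  D=ac−b²=3.241196
λ₁=(c·0.124−b)/D = (38.309004·0.124−2.867193)/3.241196 = 0.580996
λ₂=(a−b·0.124)/D = (0.299198−2.867193·0.124)/3.241196 = -0.017380
w* = 0.580996·g + -0.017380·h:
  w_0 = 0.580996·0.4316 + -0.017380·15.6379 = -0.0211  (Kellogg)
  w_1 = 0.580996·1.7153 + -0.017380·13.8208 = 0.7564  (Pfizer)
  w_2 = 0.580996·0.7203 + -0.017380·8.8503 = 0.2647  (Starbucks)
Σw_i=1.0000  μᵀw=0.1240
σ²=wᵀΣw=λ₁·μ_p+λ₂ = 0.580996·0.124 + -0.017380 = 0.054663 ≈ 0.0547


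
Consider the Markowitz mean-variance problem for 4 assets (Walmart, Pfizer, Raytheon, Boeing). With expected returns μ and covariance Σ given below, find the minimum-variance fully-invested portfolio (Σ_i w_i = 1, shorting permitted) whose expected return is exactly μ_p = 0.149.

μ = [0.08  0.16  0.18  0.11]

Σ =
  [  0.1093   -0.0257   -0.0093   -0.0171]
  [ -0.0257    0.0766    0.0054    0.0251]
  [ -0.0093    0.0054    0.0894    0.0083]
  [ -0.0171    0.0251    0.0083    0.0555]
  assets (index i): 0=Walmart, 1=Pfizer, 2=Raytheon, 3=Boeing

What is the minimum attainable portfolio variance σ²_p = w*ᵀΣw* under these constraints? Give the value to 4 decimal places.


0.0249

p=Σ⁻¹μ = [1.5788  2.0756  1.9372  1.2400]
q=Σ⁻¹𝟙 = [15.3966  12.3670  10.5935  15.5846]
a=μᵀp=0.943490  b=𝟙ᵀp=6.831578  c=𝟙ᵀq=53.941655  D=ac−b²=4.222966
λ₁=(c·0.149−b)/D = (53.941655·0.149−6.831578)/4.222966 = 0.285517
λ₂=(a−b·0.149)/D = (0.943490−6.831578·0.149)/4.222966 = -0.017621
w* = 0.285517·p + -0.017621·q:
  w_0 = 0.285517·1.5788 + -0.017621·15.3966 = 0.1795  (Walmart)
  w_1 = 0.285517·2.0756 + -0.017621·12.3670 = 0.3747  (Pfizer)
  w_2 = 0.285517·1.9372 + -0.017621·10.5935 = 0.3664  (Raytheon)
  w_3 = 0.285517·1.2400 + -0.017621·15.5846 = 0.0794  (Boeing)
Σw_i=1.0000  μᵀw=0.1490
σ²=wᵀΣw=λ₁·μ_p+λ₂ = 0.285517·0.149 + -0.017621 = 0.024921 ≈ 0.0249


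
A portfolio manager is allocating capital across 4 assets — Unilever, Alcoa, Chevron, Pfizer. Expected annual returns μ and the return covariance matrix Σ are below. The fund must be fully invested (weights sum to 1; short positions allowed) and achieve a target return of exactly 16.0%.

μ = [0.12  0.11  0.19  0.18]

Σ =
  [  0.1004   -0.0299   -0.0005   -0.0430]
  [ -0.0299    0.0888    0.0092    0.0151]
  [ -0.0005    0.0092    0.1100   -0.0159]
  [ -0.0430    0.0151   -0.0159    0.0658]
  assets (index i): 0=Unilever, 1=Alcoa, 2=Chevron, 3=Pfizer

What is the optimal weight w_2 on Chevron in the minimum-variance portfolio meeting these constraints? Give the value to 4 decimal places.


0.2030

g=Σ⁻¹μ = [4.0389  1.3848  2.4462  5.6483]
h=Σ⁻¹𝟙 = [28.6471  13.8021  12.9645  33.8837]
a=μᵀg=2.118471  b=𝟙ᵀg=13.518201  c=𝟙ᵀh=89.297386  D=ac−b²=6.432171
λ₁=(c·0.160−b)/D = (89.297386·0.160−13.518201)/6.432171 = 0.119614
λ₂=(a−b·0.160)/D = (2.118471−13.518201·0.160)/6.432171 = -0.006909
w* = 0.119614·g + -0.006909·h:
  w_0 = 0.119614·4.0389 + -0.006909·28.6471 = 0.2852  (Unilever)
  w_1 = 0.119614·1.3848 + -0.006909·13.8021 = 0.0703  (Alcoa)
  w_2 = 0.119614·2.4462 + -0.006909·12.9645 = 0.2030  (Chevron)
  w_3 = 0.119614·5.6483 + -0.006909·33.8837 = 0.4415  (Pfizer)
Σw_i=1.0000  μᵀw=0.1600
σ²=wᵀΣw=λ₁·μ_p+λ₂ = 0.119614·0.160 + -0.006909 = 0.012229 ≈ 0.0122


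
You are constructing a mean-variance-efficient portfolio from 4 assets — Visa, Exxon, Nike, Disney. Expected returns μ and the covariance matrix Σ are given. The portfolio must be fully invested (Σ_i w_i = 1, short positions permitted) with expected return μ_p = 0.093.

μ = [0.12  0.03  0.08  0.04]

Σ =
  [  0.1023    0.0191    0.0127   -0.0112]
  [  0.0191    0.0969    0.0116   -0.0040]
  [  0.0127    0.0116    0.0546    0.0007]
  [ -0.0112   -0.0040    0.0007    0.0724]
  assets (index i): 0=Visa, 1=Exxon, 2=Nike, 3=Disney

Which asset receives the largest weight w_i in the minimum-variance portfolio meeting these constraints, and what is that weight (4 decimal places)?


Visa (0.4377)

u=Σ⁻¹μ = [1.1057  -0.0231  1.2038  0.7106]
v=Σ⁻¹𝟙 = [8.2294  7.5851  14.5924  15.3632]
a=μᵀu=0.256719  b=𝟙ᵀu=2.997002  c=𝟙ᵀv=45.770128  D=ac−b²=2.768050
λ₁=(c·0.093−b)/D = (45.770128·0.093−2.997002)/2.768050 = 0.455057
λ₂=(a−b·0.093)/D = (0.256719−2.997002·0.093)/2.768050 = -0.007949
w* = 0.455057·u + -0.007949·v:
  w_0 = 0.455057·1.1057 + -0.007949·8.2294 = 0.4377  (Visa)
  w_1 = 0.455057·-0.0231 + -0.007949·7.5851 = -0.0708  (Exxon)
  w_2 = 0.455057·1.2038 + -0.007949·14.5924 = 0.4318  (Nike)
  w_3 = 0.455057·0.7106 + -0.007949·15.3632 = 0.2013  (Disney)
Σw_i=1.0000  μᵀw=0.0930
σ²=wᵀΣw=λ₁·μ_p+λ₂ = 0.455057·0.093 + -0.007949 = 0.034372 ≈ 0.0344


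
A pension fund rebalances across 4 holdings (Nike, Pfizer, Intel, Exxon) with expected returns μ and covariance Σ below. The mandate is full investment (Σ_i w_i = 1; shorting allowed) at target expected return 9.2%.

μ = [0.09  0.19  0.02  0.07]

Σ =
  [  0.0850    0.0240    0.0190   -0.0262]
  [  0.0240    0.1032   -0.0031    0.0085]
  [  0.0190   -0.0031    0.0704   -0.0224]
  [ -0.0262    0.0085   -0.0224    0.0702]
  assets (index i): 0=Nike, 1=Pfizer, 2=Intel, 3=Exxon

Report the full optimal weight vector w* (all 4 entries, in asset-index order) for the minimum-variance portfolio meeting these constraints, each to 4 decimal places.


g=Σ⁻¹μ = [0.9149  1.5353  0.5248  1.3202]
h=Σ⁻¹𝟙 = [13.8258  4.9959  18.5593  24.7222]
a=μᵀg=0.476968  b=𝟙ᵀg=4.295283  c=𝟙ᵀh=62.103211  D=ac−b²=11.171772
λ₁=(c·0.092−b)/D = (62.103211·0.092−4.295283)/11.171772 = 0.126946
λ₂=(a−b·0.092)/D = (0.476968−4.295283·0.092)/11.171772 = 0.007322
w* = 0.126946·g + 0.007322·h:
  w_0 = 0.126946·0.9149 + 0.007322·13.8258 = 0.2174  (Nike)
  w_1 = 0.126946·1.5353 + 0.007322·4.9959 = 0.2315  (Pfizer)
  w_2 = 0.126946·0.5248 + 0.007322·18.5593 = 0.2025  (Intel)
  w_3 = 0.126946·1.3202 + 0.007322·24.7222 = 0.3486  (Exxon)
Σw_i=1.0000  μᵀw=0.0920
σ²=wᵀΣw=λ₁·μ_p+λ₂ = 0.126946·0.092 + 0.007322 = 0.019001 ≈ 0.0190

0.2174  0.2315  0.2025  0.3486


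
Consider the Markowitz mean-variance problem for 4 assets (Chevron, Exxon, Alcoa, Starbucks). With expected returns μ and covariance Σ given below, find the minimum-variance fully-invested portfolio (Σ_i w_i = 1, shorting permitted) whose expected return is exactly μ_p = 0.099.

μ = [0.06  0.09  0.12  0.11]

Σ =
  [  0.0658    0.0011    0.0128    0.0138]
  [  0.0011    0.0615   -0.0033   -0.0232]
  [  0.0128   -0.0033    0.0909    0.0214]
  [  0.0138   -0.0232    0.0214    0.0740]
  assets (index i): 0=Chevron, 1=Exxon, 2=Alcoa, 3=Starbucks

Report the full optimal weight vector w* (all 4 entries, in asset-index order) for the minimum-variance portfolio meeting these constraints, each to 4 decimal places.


0.0862  0.4146  0.1600  0.3392

p=Σ⁻¹μ = [0.3069  2.2071  0.9203  1.8551]
q=Σ⁻¹𝟙 = [10.0123  22.8164  6.4315  16.9397]
a=μᵀp=0.531548  b=𝟙ᵀp=5.289369  c=𝟙ᵀq=56.199985  D=ac−b²=1.895569
λ₁=(c·0.099−b)/D = (56.199985·0.099−5.289369)/1.895569 = 0.144774
λ₂=(a−b·0.099)/D = (0.531548−5.289369·0.099)/1.895569 = 0.004168
w* = 0.144774·p + 0.004168·q:
  w_0 = 0.144774·0.3069 + 0.004168·10.0123 = 0.0862  (Chevron)
  w_1 = 0.144774·2.2071 + 0.004168·22.8164 = 0.4146  (Exxon)
  w_2 = 0.144774·0.9203 + 0.004168·6.4315 = 0.1600  (Alcoa)
  w_3 = 0.144774·1.8551 + 0.004168·16.9397 = 0.3392  (Starbucks)
Σw_i=1.0000  μᵀw=0.0990
σ²=wᵀΣw=λ₁·μ_p+λ₂ = 0.144774·0.099 + 0.004168 = 0.018501 ≈ 0.0185


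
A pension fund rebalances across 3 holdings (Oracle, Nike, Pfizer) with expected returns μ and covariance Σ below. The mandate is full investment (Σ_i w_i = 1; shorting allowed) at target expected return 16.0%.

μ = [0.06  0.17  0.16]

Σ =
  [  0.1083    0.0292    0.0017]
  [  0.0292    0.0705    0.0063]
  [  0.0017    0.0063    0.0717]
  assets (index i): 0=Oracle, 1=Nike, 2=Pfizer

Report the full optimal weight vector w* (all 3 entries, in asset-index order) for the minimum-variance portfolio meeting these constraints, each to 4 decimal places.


0.0483  0.4828  0.4689

g=Σ⁻¹μ = [-0.0890  2.2664  2.0345]
h=Σ⁻¹𝟙 = [6.2109  10.4609  12.8806]
a=μᵀg=0.705467  b=𝟙ᵀg=4.211901  c=𝟙ᵀh=29.552416  D=ac−b²=3.108145
λ₁=(c·0.160−b)/D = (29.552416·0.160−4.211901)/3.108145 = 0.166172
λ₂=(a−b·0.160)/D = (0.705467−4.211901·0.160)/3.108145 = 0.010155
w* = 0.166172·g + 0.010155·h:
  w_0 = 0.166172·-0.0890 + 0.010155·6.2109 = 0.0483  (Oracle)
  w_1 = 0.166172·2.2664 + 0.010155·10.4609 = 0.4828  (Nike)
  w_2 = 0.166172·2.0345 + 0.010155·12.8806 = 0.4689  (Pfizer)
Σw_i=1.0000  μᵀw=0.1600
σ²=wᵀΣw=λ₁·μ_p+λ₂ = 0.166172·0.160 + 0.010155 = 0.036742 ≈ 0.0367


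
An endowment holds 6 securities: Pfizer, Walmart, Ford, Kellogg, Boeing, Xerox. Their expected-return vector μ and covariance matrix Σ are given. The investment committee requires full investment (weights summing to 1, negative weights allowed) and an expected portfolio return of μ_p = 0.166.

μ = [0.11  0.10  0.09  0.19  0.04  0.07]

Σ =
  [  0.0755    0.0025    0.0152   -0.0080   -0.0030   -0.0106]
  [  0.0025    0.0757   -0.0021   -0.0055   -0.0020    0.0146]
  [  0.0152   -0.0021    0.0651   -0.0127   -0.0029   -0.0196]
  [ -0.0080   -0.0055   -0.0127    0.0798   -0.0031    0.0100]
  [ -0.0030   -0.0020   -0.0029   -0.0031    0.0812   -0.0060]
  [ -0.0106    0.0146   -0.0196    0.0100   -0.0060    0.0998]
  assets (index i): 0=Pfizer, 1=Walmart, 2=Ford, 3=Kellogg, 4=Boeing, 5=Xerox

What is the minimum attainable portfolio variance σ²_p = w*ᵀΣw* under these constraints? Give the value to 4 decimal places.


p=Σ⁻¹μ = [1.4714  1.4026  1.9174  2.8629  0.8178  0.7914]
q=Σ⁻¹𝟙 = [12.8923  12.5206  20.6147  16.9587  15.4320  12.8348]
a=μᵀp=1.106733  b=𝟙ᵀp=9.263400  c=𝟙ᵀq=91.253120  D=ac−b²=15.182258
λ₁=(c·0.166−b)/D = (91.253120·0.166−9.263400)/15.182258 = 0.387598
λ₂=(a−b·0.166)/D = (1.106733−9.263400·0.166)/15.182258 = -0.028388
w* = 0.387598·p + -0.028388·q:
  w_0 = 0.387598·1.4714 + -0.028388·12.8923 = 0.2043  (Pfizer)
  w_1 = 0.387598·1.4026 + -0.028388·12.5206 = 0.1882  (Walmart)
  w_2 = 0.387598·1.9174 + -0.028388·20.6147 = 0.1580  (Ford)
  w_3 = 0.387598·2.8629 + -0.028388·16.9587 = 0.6282  (Kellogg)
  w_4 = 0.387598·0.8178 + -0.028388·15.4320 = -0.1211  (Boeing)
  w_5 = 0.387598·0.7914 + -0.028388·12.8348 = -0.0576  (Xerox)
Σw_i=1.0000  μᵀw=0.1660
σ²=wᵀΣw=λ₁·μ_p+λ₂ = 0.387598·0.166 + -0.028388 = 0.035953 ≈ 0.0360

0.0360


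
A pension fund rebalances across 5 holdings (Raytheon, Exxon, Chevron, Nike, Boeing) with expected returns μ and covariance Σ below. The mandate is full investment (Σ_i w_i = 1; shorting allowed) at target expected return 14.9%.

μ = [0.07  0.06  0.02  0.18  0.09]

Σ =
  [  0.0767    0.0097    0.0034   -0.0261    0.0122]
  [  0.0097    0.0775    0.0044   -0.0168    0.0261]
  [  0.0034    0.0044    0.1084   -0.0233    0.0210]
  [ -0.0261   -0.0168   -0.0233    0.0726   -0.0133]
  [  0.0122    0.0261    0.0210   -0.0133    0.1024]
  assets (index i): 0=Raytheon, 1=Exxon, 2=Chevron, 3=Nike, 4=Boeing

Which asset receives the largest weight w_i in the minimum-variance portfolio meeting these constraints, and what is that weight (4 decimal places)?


p=Σ⁻¹μ = [1.9201  1.0724  0.7574  3.7917  0.7140]
q=Σ⁻¹𝟙 = [19.8748  14.4212  13.4155  29.4402  4.7946]
a=μᵀp=0.960657  b=𝟙ᵀp=8.255563  c=𝟙ᵀq=81.946276  D=ac−b²=10.567928
λ₁=(c·0.149−b)/D = (81.946276·0.149−8.255563)/10.567928 = 0.374192
λ₂=(a−b·0.149)/D = (0.960657−8.255563·0.149)/10.567928 = -0.025494
w* = 0.374192·p + -0.025494·q:
  w_0 = 0.374192·1.9201 + -0.025494·19.8748 = 0.2118  (Raytheon)
  w_1 = 0.374192·1.0724 + -0.025494·14.4212 = 0.0336  (Exxon)
  w_2 = 0.374192·0.7574 + -0.025494·13.4155 = -0.0586  (Chevron)
  w_3 = 0.374192·3.7917 + -0.025494·29.4402 = 0.6683  (Nike)
  w_4 = 0.374192·0.7140 + -0.025494·4.7946 = 0.1449  (Boeing)
Σw_i=1.0000  μᵀw=0.1490
σ²=wᵀΣw=λ₁·μ_p+λ₂ = 0.374192·0.149 + -0.025494 = 0.030260 ≈ 0.0303

Nike (0.6683)


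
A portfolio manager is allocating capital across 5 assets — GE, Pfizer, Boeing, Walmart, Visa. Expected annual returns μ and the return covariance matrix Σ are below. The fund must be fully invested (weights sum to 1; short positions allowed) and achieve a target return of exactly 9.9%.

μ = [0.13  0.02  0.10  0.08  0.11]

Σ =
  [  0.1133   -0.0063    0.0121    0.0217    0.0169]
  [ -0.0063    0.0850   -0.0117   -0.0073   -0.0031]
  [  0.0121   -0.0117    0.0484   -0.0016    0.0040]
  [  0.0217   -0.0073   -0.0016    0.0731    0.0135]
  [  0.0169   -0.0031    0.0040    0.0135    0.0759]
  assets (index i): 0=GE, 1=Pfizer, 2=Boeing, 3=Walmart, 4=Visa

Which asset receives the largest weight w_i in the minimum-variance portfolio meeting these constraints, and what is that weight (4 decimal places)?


Boeing (0.3973)

g=Σ⁻¹μ = [0.6542  0.6684  2.0016  0.8111  1.0812]
h=Σ⁻¹𝟙 = [3.3069  16.7224  23.5214  13.1196  9.5488]
a=μᵀg=0.482387  b=𝟙ᵀg=5.216418  c=𝟙ᵀh=66.219089  D=ac−b²=4.732186
λ₁=(c·0.099−b)/D = (66.219089·0.099−5.216418)/4.732186 = 0.283013
λ₂=(a−b·0.099)/D = (0.482387−5.216418·0.099)/4.732186 = -0.007193
w* = 0.283013·g + -0.007193·h:
  w_0 = 0.283013·0.6542 + -0.007193·3.3069 = 0.1614  (GE)
  w_1 = 0.283013·0.6684 + -0.007193·16.7224 = 0.0689  (Pfizer)
  w_2 = 0.283013·2.0016 + -0.007193·23.5214 = 0.3973  (Boeing)
  w_3 = 0.283013·0.8111 + -0.007193·13.1196 = 0.1352  (Walmart)
  w_4 = 0.283013·1.0812 + -0.007193·9.5488 = 0.2373  (Visa)
Σw_i=1.0000  μᵀw=0.0990
σ²=wᵀΣw=λ₁·μ_p+λ₂ = 0.283013·0.099 + -0.007193 = 0.020825 ≈ 0.0208


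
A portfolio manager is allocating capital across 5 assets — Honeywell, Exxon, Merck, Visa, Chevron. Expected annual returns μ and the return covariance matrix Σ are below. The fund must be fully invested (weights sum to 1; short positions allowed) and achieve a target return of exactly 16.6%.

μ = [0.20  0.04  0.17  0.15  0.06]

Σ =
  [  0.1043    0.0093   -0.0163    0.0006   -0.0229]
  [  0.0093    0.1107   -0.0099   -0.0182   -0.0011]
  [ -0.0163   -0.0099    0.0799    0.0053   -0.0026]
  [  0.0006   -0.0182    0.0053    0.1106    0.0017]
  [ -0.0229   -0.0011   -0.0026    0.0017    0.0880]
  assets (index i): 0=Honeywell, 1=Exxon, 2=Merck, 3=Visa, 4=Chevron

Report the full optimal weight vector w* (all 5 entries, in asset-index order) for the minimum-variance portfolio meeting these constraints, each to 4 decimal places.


0.3694  -0.0029  0.3659  0.1553  0.1122

g=Σ⁻¹μ = [2.5875  0.6112  2.6917  1.2920  1.4174]
h=Σ⁻¹𝟙 = [14.5848  11.0603  16.7230  9.7413  15.6031]
a=μᵀg=1.278364  b=𝟙ᵀg=8.599662  c=𝟙ᵀh=67.712531  D=ac−b²=12.607077
λ₁=(c·0.166−b)/D = (67.712531·0.166−8.599662)/12.607077 = 0.209455
λ₂=(a−b·0.166)/D = (1.278364−8.599662·0.166)/12.607077 = -0.011833
w* = 0.209455·g + -0.011833·h:
  w_0 = 0.209455·2.5875 + -0.011833·14.5848 = 0.3694  (Honeywell)
  w_1 = 0.209455·0.6112 + -0.011833·11.0603 = -0.0029  (Exxon)
  w_2 = 0.209455·2.6917 + -0.011833·16.7230 = 0.3659  (Merck)
  w_3 = 0.209455·1.2920 + -0.011833·9.7413 = 0.1553  (Visa)
  w_4 = 0.209455·1.4174 + -0.011833·15.6031 = 0.1122  (Chevron)
Σw_i=1.0000  μᵀw=0.1660
σ²=wᵀΣw=λ₁·μ_p+λ₂ = 0.209455·0.166 + -0.011833 = 0.022937 ≈ 0.0229


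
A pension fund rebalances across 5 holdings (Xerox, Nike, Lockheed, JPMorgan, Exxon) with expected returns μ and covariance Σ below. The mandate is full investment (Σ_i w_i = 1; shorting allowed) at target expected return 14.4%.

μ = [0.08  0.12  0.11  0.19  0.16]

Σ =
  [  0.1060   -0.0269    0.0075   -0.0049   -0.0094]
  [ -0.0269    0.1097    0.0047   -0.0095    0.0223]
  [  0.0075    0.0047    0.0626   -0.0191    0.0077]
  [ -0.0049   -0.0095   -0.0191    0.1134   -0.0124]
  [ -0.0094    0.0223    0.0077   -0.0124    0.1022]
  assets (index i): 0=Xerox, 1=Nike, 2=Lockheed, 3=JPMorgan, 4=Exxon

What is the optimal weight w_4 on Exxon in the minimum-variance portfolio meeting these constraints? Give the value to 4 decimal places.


x=Σ⁻¹μ = [1.1532  1.1774  2.0543  2.3388  1.5437]
y=Σ⁻¹𝟙 = [12.4399  10.8335  16.8616  14.0880  9.0040]
a=μᵀx=1.150871  b=𝟙ᵀx=8.267331  c=𝟙ᵀy=63.226861  D=ac−b²=4.417220
λ₁=(c·0.144−b)/D = (63.226861·0.144−8.267331)/4.417220 = 0.189562
λ₂=(a−b·0.144)/D = (1.150871−8.267331·0.144)/4.417220 = -0.008970
w* = 0.189562·x + -0.008970·y:
  w_0 = 0.189562·1.1532 + -0.008970·12.4399 = 0.1070  (Xerox)
  w_1 = 0.189562·1.1774 + -0.008970·10.8335 = 0.1260  (Nike)
  w_2 = 0.189562·2.0543 + -0.008970·16.8616 = 0.2382  (Lockheed)
  w_3 = 0.189562·2.3388 + -0.008970·14.0880 = 0.3170  (JPMorgan)
  w_4 = 0.189562·1.5437 + -0.008970·9.0040 = 0.2119  (Exxon)
Σw_i=1.0000  μᵀw=0.1440
σ²=wᵀΣw=λ₁·μ_p+λ₂ = 0.189562·0.144 + -0.008970 = 0.018327 ≈ 0.0183

0.2119


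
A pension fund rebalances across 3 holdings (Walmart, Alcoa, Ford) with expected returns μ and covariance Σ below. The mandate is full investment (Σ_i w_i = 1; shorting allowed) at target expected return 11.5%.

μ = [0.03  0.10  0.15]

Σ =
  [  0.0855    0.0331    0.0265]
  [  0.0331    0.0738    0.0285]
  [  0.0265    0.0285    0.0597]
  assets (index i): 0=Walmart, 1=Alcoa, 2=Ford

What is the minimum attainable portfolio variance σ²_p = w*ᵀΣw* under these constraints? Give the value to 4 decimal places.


0.0431

x=Σ⁻¹μ = [-0.6921  0.7068  2.4824]
y=Σ⁻¹𝟙 = [5.6681  6.7565  11.0090]
a=μᵀx=0.422273  b=𝟙ᵀx=2.497038  c=𝟙ᵀy=23.433567  D=ac−b²=3.660154
λ₁=(c·0.115−b)/D = (23.433567·0.115−2.497038)/3.660154 = 0.054047
λ₂=(a−b·0.115)/D = (0.422273−2.497038·0.115)/3.660154 = 0.036915
w* = 0.054047·x + 0.036915·y:
  w_0 = 0.054047·-0.6921 + 0.036915·5.6681 = 0.1718  (Walmart)
  w_1 = 0.054047·0.7068 + 0.036915·6.7565 = 0.2876  (Alcoa)
  w_2 = 0.054047·2.4824 + 0.036915·11.0090 = 0.5406  (Ford)
Σw_i=1.0000  μᵀw=0.1150
σ²=wᵀΣw=λ₁·μ_p+λ₂ = 0.054047·0.115 + 0.036915 = 0.043130 ≈ 0.0431


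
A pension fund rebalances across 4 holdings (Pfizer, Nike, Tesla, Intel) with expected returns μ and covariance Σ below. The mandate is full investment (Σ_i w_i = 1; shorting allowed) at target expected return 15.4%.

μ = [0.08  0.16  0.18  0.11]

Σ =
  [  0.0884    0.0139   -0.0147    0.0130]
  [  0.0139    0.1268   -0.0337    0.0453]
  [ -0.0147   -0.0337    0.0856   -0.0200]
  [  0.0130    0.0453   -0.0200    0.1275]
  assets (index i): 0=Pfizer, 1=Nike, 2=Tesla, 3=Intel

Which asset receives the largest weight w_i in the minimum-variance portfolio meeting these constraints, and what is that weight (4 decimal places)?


g=Σ⁻¹μ = [1.0567  1.7531  3.1197  0.6215]
h=Σ⁻¹𝟙 = [12.0643  9.3517  18.8971  6.2547]
a=μᵀg=0.994930  b=𝟙ᵀg=6.550923  c=𝟙ᵀh=46.567884  D=ac−b²=3.417203
λ₁=(c·0.154−b)/D = (46.567884·0.154−6.550923)/3.417203 = 0.181590
λ₂=(a−b·0.154)/D = (0.994930−6.550923·0.154)/3.417203 = -0.004071
w* = 0.181590·g + -0.004071·h:
  w_0 = 0.181590·1.0567 + -0.004071·12.0643 = 0.1428  (Pfizer)
  w_1 = 0.181590·1.7531 + -0.004071·9.3517 = 0.2803  (Nike)
  w_2 = 0.181590·3.1197 + -0.004071·18.8971 = 0.4896  (Tesla)
  w_3 = 0.181590·0.6215 + -0.004071·6.2547 = 0.0874  (Intel)
Σw_i=1.0000  μᵀw=0.1540
σ²=wᵀΣw=λ₁·μ_p+λ₂ = 0.181590·0.154 + -0.004071 = 0.023894 ≈ 0.0239

Tesla (0.4896)


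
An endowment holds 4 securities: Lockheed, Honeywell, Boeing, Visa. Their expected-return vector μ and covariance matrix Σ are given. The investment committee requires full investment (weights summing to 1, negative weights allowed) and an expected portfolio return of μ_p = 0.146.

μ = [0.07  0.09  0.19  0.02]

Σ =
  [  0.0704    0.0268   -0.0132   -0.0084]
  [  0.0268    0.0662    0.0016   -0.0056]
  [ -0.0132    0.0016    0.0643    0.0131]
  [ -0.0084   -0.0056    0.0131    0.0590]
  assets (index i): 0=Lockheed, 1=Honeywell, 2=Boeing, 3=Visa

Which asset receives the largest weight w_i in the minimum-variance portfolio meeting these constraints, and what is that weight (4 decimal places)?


u=Σ⁻¹μ = [1.3018  0.7442  3.2285  -0.1219]
v=Σ⁻¹𝟙 = [15.2093  10.0007  15.0172  16.7294]
a=μᵀu=0.769072  b=𝟙ᵀu=5.152573  c=𝟙ᵀv=56.956667  D=ac−b²=17.254752
λ₁=(c·0.146−b)/D = (56.956667·0.146−5.152573)/17.254752 = 0.183318
λ₂=(a−b·0.146)/D = (0.769072−5.152573·0.146)/17.254752 = 0.000973
w* = 0.183318·u + 0.000973·v:
  w_0 = 0.183318·1.3018 + 0.000973·15.2093 = 0.2535  (Lockheed)
  w_1 = 0.183318·0.7442 + 0.000973·10.0007 = 0.1462  (Honeywell)
  w_2 = 0.183318·3.2285 + 0.000973·15.0172 = 0.6065  (Boeing)
  w_3 = 0.183318·-0.1219 + 0.000973·16.7294 = -0.0061  (Visa)
Σw_i=1.0000  μᵀw=0.1460
σ²=wᵀΣw=λ₁·μ_p+λ₂ = 0.183318·0.146 + 0.000973 = 0.027738 ≈ 0.0277

Boeing (0.6065)


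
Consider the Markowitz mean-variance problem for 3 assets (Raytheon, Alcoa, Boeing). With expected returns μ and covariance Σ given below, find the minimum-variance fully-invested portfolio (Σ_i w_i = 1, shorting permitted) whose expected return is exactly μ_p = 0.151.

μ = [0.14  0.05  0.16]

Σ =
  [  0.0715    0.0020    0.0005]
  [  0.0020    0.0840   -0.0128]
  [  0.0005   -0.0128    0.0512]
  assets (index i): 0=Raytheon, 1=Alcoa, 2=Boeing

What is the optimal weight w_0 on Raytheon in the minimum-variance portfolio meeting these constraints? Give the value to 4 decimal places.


0.3498

u=Σ⁻¹μ = [1.9047  1.0638  3.3723]
v=Σ⁻¹𝟙 = [13.4010  15.1179  23.1798]
a=μᵀu=0.859422  b=𝟙ᵀu=6.340814  c=𝟙ᵀv=51.698741  D=ac−b²=4.225096
λ₁=(c·0.151−b)/D = (51.698741·0.151−6.340814)/4.225096 = 0.346903
λ₂=(a−b·0.151)/D = (0.859422−6.340814·0.151)/4.225096 = -0.023205
w* = 0.346903·u + -0.023205·v:
  w_0 = 0.346903·1.9047 + -0.023205·13.4010 = 0.3498  (Raytheon)
  w_1 = 0.346903·1.0638 + -0.023205·15.1179 = 0.0182  (Alcoa)
  w_2 = 0.346903·3.3723 + -0.023205·23.1798 = 0.6320  (Boeing)
Σw_i=1.0000  μᵀw=0.1510
σ²=wᵀΣw=λ₁·μ_p+λ₂ = 0.346903·0.151 + -0.023205 = 0.029178 ≈ 0.0292
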